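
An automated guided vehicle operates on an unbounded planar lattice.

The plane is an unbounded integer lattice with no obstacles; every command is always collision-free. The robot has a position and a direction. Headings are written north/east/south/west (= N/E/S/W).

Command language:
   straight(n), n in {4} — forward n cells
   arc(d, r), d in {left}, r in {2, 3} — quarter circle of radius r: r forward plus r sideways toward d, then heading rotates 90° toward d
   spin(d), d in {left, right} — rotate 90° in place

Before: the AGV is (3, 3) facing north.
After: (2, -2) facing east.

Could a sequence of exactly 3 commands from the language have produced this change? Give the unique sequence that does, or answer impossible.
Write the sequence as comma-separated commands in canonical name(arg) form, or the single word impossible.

key: order matters: swapping spin(left) and arc(left, 2) lands elsewhere
initial: (3, 3) facing north
[1] after spin(left): (3, 3) facing west
[2] after arc(left, 3): (0, 0) facing south
[3] after arc(left, 2): (2, -2) facing east
uniquely the one of 125 3-step routes that fits.

spin(left), arc(left, 3), arc(left, 2)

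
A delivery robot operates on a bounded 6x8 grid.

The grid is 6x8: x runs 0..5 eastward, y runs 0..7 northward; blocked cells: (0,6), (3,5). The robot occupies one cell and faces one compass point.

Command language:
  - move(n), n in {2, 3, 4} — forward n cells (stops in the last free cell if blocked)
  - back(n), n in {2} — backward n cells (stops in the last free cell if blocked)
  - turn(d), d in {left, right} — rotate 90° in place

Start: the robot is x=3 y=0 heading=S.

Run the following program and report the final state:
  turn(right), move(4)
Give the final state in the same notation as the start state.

begin: x=3 y=0 heading=S
step 1 (turn(right)): x=3 y=0 heading=W
step 2 (move(4)): x=0 y=0 heading=W

x=0 y=0 heading=W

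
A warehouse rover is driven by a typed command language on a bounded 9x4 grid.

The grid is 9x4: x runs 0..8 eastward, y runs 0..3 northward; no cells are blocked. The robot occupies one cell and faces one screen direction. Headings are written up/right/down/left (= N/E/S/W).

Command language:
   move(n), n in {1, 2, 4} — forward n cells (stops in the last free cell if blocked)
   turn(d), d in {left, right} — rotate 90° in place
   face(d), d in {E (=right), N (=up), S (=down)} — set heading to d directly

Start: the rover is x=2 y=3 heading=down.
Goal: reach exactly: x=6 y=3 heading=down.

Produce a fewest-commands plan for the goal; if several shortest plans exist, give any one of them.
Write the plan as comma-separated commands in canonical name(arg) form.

initial: x=2 y=3 heading=down
t=1 face(E) ⇒ x=2 y=3 heading=right
t=2 move(4) ⇒ x=6 y=3 heading=right
t=3 face(S) ⇒ x=6 y=3 heading=down
no 2-step plan works, so 3 is optimal.

face(E), move(4), face(S)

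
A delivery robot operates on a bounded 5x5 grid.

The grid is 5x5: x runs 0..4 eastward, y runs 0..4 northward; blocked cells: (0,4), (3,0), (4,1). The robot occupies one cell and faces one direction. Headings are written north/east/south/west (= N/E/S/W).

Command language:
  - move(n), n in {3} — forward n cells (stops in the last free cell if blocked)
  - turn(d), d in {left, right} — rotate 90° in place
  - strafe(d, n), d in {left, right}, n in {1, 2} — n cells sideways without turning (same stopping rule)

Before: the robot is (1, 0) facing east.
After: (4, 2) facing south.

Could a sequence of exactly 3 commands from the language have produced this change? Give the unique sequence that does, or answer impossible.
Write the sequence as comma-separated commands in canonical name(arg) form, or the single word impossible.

key: order matters: swapping strafe(left, 2) and turn(right) lands elsewhere
initial: (1, 0) facing east
[1] after strafe(left, 2): (1, 2) facing east
[2] after move(3): (4, 2) facing east
[3] after turn(right): (4, 2) facing south
no rival 3-sequence matches.

strafe(left, 2), move(3), turn(right)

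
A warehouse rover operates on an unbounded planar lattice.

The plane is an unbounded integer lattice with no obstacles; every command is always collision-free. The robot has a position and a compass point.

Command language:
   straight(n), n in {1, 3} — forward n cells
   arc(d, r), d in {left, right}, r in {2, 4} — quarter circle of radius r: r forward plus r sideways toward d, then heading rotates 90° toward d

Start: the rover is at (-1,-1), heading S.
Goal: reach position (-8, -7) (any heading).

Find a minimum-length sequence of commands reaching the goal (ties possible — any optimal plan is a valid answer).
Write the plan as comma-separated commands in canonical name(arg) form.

initial: at (-1,-1), heading S
t=1 arc(right, 4) ⇒ at (-5,-5), heading W
t=2 straight(1) ⇒ at (-6,-5), heading W
t=3 arc(left, 2) ⇒ at (-8,-7), heading S
shorter routes all fall short; 3 is best.

arc(right, 4), straight(1), arc(left, 2)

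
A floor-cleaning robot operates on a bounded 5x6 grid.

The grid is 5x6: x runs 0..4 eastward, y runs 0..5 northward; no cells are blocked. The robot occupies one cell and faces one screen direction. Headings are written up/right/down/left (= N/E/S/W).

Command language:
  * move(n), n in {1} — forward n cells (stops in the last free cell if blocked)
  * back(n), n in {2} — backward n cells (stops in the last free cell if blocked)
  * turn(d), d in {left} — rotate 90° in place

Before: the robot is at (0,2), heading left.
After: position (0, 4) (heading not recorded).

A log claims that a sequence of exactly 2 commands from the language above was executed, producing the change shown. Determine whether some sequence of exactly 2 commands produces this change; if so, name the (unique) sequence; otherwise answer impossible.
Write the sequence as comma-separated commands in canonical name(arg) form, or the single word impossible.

key: running back(2) before turn(left) would end elsewhere — order is forced
from: at (0,2), heading left
1. turn(left) → at (0,2), heading down
2. back(2) → at (0,4), heading down
uniquely the one of 9 2-step routes that fits.

turn(left), back(2)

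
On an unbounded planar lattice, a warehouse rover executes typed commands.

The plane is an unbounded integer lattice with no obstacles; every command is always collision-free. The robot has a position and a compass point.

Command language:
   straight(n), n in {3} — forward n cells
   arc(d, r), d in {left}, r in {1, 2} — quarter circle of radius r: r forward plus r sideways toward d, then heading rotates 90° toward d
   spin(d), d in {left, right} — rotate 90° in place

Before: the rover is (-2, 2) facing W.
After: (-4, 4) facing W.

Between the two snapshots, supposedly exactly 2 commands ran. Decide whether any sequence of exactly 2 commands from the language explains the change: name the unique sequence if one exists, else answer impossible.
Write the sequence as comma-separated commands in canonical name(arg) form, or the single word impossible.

spin(right), arc(left, 2)

key: running arc(left, 2) before spin(right) would end elsewhere — order is forced
t0: (-2, 2) facing W
t=1 spin(right) ⇒ (-2, 2) facing N
t=2 arc(left, 2) ⇒ (-4, 4) facing W
all 25 alternatives checked — unique.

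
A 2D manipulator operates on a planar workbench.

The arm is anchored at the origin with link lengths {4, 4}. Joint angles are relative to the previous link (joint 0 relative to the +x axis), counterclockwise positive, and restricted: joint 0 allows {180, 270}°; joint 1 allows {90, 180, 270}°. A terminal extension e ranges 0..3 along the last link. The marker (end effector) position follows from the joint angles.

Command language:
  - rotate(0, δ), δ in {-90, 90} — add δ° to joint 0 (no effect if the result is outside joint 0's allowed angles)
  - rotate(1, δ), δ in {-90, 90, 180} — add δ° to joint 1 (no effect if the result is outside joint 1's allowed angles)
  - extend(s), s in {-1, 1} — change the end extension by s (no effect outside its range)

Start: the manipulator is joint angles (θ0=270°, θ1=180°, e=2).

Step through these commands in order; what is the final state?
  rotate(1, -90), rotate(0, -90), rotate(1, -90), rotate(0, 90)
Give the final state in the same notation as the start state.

initial: joint angles (θ0=270°, θ1=180°, e=2)
step 1 (rotate(1, -90)): joint angles (θ0=270°, θ1=90°, e=2)
step 2 (rotate(0, -90)): joint angles (θ0=180°, θ1=90°, e=2)
step 3 (rotate(1, -90)): joint angles (θ0=180°, θ1=90°, e=2)
step 4 (rotate(0, 90)): joint angles (θ0=270°, θ1=90°, e=2)

joint angles (θ0=270°, θ1=90°, e=2)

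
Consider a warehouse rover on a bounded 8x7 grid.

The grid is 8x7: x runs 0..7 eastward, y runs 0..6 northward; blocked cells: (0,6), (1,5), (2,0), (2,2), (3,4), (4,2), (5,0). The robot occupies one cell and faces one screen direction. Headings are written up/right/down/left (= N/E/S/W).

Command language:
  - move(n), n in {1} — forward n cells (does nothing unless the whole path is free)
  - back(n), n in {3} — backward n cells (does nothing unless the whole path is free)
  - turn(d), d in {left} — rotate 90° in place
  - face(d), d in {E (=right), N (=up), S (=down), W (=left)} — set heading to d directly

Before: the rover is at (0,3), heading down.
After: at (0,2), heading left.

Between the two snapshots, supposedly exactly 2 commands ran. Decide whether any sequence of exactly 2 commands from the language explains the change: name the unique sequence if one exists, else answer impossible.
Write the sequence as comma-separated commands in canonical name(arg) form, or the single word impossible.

move(1), face(W)

key: position moved to (0,2) AND the heading swung to W — translation plus rotation needed
from: at (0,3), heading down
1. move(1) → at (0,2), heading down
2. face(W) → at (0,2), heading left
uniquely the one of 49 2-step routes that fits.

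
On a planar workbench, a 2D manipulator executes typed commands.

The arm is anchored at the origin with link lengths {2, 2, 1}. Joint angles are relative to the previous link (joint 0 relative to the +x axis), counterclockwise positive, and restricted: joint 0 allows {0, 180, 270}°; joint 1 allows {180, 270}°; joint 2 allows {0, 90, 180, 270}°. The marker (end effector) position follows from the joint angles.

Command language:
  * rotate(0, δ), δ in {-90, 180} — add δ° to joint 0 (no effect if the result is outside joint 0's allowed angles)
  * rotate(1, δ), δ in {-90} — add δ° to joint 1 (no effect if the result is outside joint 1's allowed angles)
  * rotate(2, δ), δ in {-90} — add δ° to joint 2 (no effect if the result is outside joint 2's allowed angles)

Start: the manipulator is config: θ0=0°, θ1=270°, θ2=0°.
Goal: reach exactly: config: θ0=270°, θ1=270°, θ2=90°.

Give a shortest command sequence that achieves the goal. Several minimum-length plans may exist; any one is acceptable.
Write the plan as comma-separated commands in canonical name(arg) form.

begin: config: θ0=0°, θ1=270°, θ2=0°
1. rotate(0, -90) → config: θ0=270°, θ1=270°, θ2=0°
2. rotate(2, -90) → config: θ0=270°, θ1=270°, θ2=270°
3. rotate(2, -90) → config: θ0=270°, θ1=270°, θ2=180°
4. rotate(2, -90) → config: θ0=270°, θ1=270°, θ2=90°
shorter routes all fall short; 4 is best.

rotate(0, -90), rotate(2, -90), rotate(2, -90), rotate(2, -90)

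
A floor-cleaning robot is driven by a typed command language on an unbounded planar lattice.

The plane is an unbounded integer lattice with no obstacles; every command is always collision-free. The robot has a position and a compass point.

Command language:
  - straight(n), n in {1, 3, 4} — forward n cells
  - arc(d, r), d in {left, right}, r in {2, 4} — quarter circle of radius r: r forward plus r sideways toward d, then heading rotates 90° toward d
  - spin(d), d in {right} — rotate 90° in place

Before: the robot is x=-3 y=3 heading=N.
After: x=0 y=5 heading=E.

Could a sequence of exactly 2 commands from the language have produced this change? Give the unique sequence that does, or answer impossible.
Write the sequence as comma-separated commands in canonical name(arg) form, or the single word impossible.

arc(right, 2), straight(1)

key: position moved to (0,5) AND the heading swung to E — translation plus rotation needed
from: x=-3 y=3 heading=N
t=1 arc(right, 2) ⇒ x=-1 y=5 heading=E
t=2 straight(1) ⇒ x=0 y=5 heading=E
no other 2-command option fits: unique.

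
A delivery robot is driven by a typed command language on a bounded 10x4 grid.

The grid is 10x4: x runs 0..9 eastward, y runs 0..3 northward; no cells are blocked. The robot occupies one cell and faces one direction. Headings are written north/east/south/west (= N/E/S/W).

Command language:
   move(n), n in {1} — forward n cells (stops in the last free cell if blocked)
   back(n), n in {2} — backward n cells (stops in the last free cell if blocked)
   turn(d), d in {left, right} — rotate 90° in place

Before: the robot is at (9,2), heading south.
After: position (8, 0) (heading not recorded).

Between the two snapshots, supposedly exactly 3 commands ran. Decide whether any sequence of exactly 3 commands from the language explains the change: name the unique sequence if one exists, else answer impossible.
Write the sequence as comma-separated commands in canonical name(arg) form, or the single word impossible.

all 64 sequences checked — none match.

impossible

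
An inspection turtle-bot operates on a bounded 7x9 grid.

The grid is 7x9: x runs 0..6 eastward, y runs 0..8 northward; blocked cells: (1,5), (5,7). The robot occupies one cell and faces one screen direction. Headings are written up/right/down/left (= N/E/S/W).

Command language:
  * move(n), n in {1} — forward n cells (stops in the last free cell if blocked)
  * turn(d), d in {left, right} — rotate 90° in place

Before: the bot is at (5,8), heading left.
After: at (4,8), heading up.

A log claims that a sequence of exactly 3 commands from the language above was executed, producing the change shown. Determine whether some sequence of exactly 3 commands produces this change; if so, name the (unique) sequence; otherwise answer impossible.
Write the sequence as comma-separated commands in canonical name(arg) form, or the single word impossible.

move(1), turn(right), move(1)

key: cell and facing (now N) both changed — the 3 commands mix motion and turning
begin: at (5,8), heading left
t=1 move(1) ⇒ at (4,8), heading left
t=2 turn(right) ⇒ at (4,8), heading up
t=3 move(1) ⇒ at (4,8), heading up
all 27 alternatives checked — unique.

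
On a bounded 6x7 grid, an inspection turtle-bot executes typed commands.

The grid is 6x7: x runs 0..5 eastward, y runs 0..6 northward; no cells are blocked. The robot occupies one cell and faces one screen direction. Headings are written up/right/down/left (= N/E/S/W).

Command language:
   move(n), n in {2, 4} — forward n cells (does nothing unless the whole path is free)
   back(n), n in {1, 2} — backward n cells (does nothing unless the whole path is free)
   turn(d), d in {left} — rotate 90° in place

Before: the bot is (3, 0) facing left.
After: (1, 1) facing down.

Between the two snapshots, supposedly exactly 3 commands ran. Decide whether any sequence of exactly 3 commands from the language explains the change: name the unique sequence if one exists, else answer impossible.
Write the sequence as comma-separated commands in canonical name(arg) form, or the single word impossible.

key: order matters: swapping move(2) and back(1) lands elsewhere
t0: (3, 0) facing left
t=1 move(2) ⇒ (1, 0) facing left
t=2 turn(left) ⇒ (1, 0) facing down
t=3 back(1) ⇒ (1, 1) facing down
no other 3-command option fits: unique.

move(2), turn(left), back(1)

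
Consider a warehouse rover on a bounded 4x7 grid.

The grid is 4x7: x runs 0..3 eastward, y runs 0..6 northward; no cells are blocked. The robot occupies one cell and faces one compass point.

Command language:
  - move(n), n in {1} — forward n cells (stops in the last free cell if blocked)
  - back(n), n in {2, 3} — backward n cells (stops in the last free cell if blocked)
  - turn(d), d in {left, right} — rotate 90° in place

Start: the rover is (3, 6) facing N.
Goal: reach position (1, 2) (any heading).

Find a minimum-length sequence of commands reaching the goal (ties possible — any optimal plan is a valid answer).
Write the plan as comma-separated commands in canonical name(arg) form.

back(2), back(2), turn(right), back(2)

begin: (3, 6) facing N
1. back(2) → (3, 4) facing N
2. back(2) → (3, 2) facing N
3. turn(right) → (3, 2) facing E
4. back(2) → (1, 2) facing E
no 3-step plan works, so 4 is optimal.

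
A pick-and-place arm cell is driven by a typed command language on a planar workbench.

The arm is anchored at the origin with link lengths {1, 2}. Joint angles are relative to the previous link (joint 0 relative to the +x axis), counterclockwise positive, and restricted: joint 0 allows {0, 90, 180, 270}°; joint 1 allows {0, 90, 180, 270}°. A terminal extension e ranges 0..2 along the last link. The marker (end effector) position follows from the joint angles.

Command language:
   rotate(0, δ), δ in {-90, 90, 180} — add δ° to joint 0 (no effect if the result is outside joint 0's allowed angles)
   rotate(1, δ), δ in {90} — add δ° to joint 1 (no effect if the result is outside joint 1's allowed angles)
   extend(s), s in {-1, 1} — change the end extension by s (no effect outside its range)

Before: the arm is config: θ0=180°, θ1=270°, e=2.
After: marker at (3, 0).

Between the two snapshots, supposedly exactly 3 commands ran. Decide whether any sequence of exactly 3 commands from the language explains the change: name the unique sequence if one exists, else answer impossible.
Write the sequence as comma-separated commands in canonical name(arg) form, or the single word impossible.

from: config: θ0=180°, θ1=270°, e=2
[1] after rotate(1, 90): config: θ0=180°, θ1=0°, e=2
[2] after rotate(1, 90): config: θ0=180°, θ1=90°, e=2
[3] after rotate(1, 90): config: θ0=180°, θ1=180°, e=2
uniquely the one of 216 3-step routes that fits.

rotate(1, 90), rotate(1, 90), rotate(1, 90)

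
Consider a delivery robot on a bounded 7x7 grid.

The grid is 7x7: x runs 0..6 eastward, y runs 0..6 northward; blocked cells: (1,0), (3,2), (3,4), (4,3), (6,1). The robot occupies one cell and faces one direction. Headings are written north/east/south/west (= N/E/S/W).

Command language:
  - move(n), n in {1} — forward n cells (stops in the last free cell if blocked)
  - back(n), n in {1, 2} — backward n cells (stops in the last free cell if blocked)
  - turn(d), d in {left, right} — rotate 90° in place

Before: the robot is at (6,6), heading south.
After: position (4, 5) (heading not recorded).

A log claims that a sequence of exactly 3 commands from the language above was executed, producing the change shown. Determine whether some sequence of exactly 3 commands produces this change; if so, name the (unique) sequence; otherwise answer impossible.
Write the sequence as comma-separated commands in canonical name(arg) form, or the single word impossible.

key: order matters: swapping move(1) and back(2) lands elsewhere
initial: at (6,6), heading south
step 1 (move(1)): at (6,5), heading south
step 2 (turn(left)): at (6,5), heading east
step 3 (back(2)): at (4,5), heading east
all 125 alternatives checked — unique.

move(1), turn(left), back(2)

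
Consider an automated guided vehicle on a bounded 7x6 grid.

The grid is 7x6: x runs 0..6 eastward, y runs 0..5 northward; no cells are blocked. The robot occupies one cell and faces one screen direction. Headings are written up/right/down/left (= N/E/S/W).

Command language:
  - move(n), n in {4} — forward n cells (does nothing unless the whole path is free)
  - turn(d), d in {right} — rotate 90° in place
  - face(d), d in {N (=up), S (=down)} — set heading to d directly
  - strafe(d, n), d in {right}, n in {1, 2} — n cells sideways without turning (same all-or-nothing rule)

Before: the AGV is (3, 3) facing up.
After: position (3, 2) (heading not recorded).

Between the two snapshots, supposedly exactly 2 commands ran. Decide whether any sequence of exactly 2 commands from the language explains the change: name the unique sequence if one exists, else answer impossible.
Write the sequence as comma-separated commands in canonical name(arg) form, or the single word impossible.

turn(right), strafe(right, 1)

key: order matters: swapping turn(right) and strafe(right, 1) lands elsewhere
from: (3, 3) facing up
step 1 (turn(right)): (3, 3) facing right
step 2 (strafe(right, 1)): (3, 2) facing right
no rival 2-sequence matches.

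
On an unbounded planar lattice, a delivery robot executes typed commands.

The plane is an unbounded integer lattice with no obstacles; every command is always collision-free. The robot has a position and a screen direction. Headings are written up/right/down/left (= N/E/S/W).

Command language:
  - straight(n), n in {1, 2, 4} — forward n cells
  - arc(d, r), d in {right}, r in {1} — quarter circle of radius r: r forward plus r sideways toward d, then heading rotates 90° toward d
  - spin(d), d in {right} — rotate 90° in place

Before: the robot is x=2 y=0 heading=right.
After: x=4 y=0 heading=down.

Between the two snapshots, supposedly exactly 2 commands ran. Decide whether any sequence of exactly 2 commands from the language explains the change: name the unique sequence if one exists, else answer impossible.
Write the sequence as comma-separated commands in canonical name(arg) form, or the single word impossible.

key: position moved to (4,0) AND the heading swung to S — translation plus rotation needed
begin: x=2 y=0 heading=right
step 1 (straight(2)): x=4 y=0 heading=right
step 2 (spin(right)): x=4 y=0 heading=down
all 25 alternatives checked — unique.

straight(2), spin(right)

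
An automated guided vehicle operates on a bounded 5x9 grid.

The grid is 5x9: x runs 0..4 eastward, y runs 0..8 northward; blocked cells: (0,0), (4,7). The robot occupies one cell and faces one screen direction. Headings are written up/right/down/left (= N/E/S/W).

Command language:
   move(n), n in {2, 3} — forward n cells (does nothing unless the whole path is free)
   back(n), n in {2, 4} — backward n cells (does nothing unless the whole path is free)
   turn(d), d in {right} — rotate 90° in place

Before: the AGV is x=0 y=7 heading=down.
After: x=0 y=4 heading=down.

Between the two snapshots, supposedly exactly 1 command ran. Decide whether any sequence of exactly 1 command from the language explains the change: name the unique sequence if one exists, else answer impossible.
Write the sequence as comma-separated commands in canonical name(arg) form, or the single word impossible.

key: heading stays S — the single command does not turn
from: x=0 y=7 heading=down
t=1 move(3) ⇒ x=0 y=4 heading=down
all 5 alternatives checked — unique.

move(3)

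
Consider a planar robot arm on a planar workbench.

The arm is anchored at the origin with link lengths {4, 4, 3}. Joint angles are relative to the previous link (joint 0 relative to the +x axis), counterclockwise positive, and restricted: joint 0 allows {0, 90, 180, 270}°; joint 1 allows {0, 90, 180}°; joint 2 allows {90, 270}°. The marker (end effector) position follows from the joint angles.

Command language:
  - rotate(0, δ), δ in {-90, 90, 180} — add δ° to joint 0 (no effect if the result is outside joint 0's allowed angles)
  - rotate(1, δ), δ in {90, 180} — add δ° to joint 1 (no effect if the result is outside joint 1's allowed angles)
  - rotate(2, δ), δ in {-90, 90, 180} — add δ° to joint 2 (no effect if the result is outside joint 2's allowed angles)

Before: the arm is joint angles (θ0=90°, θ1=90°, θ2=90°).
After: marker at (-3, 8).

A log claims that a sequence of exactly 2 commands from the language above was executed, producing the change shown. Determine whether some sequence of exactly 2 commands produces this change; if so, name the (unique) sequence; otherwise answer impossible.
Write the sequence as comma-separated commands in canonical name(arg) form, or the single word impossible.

key: running rotate(1, 180) before rotate(1, 90) would end elsewhere — order is forced
begin: joint angles (θ0=90°, θ1=90°, θ2=90°)
[1] after rotate(1, 90): joint angles (θ0=90°, θ1=180°, θ2=90°)
[2] after rotate(1, 180): joint angles (θ0=90°, θ1=0°, θ2=90°)
uniquely the one of 64 2-step routes that fits.

rotate(1, 90), rotate(1, 180)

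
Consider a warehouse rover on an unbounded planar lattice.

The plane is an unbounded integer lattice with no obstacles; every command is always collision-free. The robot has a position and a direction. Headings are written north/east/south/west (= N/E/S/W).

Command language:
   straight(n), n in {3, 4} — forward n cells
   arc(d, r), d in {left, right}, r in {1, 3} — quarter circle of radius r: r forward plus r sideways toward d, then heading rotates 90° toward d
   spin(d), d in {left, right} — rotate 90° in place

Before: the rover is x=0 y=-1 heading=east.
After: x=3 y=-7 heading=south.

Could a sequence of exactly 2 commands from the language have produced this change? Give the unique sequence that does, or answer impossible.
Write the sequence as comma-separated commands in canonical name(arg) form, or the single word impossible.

key: running straight(3) before arc(right, 3) would end elsewhere — order is forced
begin: x=0 y=-1 heading=east
t=1 arc(right, 3) ⇒ x=3 y=-4 heading=south
t=2 straight(3) ⇒ x=3 y=-7 heading=south
no rival 2-sequence matches.

arc(right, 3), straight(3)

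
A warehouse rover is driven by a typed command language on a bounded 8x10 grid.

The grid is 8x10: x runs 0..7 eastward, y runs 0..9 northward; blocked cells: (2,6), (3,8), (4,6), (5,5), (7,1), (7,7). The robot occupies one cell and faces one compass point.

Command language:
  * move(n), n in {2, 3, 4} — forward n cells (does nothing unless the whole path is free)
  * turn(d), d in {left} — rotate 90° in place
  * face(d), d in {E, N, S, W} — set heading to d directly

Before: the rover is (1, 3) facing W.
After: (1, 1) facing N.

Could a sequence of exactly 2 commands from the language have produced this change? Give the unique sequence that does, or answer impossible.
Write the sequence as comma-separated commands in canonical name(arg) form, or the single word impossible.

checked all 2-command options: none fits.

impossible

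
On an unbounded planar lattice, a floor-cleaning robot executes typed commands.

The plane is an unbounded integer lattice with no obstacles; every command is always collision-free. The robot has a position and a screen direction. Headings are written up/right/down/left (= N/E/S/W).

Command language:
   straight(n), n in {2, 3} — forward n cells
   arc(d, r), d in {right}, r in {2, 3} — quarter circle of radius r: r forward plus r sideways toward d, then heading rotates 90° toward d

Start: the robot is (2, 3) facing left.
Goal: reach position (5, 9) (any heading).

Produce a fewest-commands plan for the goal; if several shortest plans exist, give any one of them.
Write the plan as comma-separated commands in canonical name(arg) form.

start: (2, 3) facing left
t=1 arc(right, 3) ⇒ (-1, 6) facing up
t=2 arc(right, 3) ⇒ (2, 9) facing right
t=3 straight(3) ⇒ (5, 9) facing right
minimal: 3 command(s), checked below 3.

arc(right, 3), arc(right, 3), straight(3)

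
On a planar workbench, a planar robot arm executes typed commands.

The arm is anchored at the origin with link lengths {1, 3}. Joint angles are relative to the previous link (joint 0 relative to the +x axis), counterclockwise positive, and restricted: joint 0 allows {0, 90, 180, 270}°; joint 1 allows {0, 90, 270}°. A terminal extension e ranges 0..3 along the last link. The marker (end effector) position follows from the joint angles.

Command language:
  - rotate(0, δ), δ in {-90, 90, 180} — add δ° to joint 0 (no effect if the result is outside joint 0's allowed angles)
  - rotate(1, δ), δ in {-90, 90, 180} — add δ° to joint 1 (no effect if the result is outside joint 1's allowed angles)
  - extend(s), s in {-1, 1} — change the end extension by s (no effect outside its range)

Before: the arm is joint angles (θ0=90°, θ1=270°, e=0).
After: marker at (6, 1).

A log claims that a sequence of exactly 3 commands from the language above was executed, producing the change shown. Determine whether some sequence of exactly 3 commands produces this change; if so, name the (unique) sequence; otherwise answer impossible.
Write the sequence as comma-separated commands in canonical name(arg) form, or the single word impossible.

t0: joint angles (θ0=90°, θ1=270°, e=0)
[1] after extend(1): joint angles (θ0=90°, θ1=270°, e=1)
[2] after extend(1): joint angles (θ0=90°, θ1=270°, e=2)
[3] after extend(1): joint angles (θ0=90°, θ1=270°, e=3)
uniquely the one of 512 3-step routes that fits.

extend(1), extend(1), extend(1)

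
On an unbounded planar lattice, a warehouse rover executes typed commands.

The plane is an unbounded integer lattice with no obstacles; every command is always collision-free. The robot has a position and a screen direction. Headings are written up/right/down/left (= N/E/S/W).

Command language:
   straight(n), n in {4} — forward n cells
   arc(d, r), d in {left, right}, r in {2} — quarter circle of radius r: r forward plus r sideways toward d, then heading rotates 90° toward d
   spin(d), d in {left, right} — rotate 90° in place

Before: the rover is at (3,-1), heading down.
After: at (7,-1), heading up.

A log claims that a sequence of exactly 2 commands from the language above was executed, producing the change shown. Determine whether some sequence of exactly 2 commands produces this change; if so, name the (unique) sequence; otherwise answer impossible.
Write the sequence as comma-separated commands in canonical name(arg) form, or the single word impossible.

arc(left, 2), arc(left, 2)

key: cell and facing (now N) both changed — the 2 commands mix motion and turning
start: at (3,-1), heading down
step 1 (arc(left, 2)): at (5,-3), heading right
step 2 (arc(left, 2)): at (7,-1), heading up
no other 2-command option fits: unique.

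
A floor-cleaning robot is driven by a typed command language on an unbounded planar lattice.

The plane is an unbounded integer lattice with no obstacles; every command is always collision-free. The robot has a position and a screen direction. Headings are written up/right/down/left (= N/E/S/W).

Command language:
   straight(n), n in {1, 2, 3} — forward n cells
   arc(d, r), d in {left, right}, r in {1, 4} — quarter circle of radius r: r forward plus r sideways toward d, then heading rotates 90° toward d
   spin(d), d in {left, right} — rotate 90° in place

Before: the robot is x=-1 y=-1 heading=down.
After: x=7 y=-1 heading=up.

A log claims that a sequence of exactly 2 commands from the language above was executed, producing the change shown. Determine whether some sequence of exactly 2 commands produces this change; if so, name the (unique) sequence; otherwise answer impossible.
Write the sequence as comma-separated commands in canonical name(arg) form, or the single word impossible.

arc(left, 4), arc(left, 4)

key: cell and facing (now N) both changed — the 2 commands mix motion and turning
initial: x=-1 y=-1 heading=down
[1] after arc(left, 4): x=3 y=-5 heading=right
[2] after arc(left, 4): x=7 y=-1 heading=up
no other 2-command option fits: unique.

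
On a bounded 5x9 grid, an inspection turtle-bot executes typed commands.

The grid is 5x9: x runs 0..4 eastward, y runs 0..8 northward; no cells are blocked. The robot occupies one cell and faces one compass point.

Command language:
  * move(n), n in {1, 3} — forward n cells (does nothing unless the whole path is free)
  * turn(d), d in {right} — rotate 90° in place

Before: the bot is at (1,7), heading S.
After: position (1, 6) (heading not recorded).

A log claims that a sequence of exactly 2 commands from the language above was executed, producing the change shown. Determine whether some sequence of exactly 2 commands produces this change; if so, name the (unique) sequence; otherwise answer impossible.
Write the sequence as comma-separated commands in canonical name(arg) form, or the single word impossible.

key: order matters: swapping move(1) and turn(right) lands elsewhere
initial: at (1,7), heading S
step 1 (move(1)): at (1,6), heading S
step 2 (turn(right)): at (1,6), heading W
uniquely the one of 9 2-step routes that fits.

move(1), turn(right)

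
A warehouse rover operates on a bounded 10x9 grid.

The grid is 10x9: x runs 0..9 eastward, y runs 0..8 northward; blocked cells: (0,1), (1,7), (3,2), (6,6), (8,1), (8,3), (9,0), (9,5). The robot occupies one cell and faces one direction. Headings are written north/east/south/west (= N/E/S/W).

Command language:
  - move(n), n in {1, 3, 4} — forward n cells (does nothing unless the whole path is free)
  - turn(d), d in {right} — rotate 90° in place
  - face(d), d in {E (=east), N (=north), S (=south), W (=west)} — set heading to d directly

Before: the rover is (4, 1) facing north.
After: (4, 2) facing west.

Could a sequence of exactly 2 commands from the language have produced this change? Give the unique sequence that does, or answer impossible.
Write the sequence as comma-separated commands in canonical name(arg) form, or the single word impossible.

key: position moved to (4,2) AND the heading swung to W — translation plus rotation needed
from: (4, 1) facing north
t=1 move(1) ⇒ (4, 2) facing north
t=2 face(W) ⇒ (4, 2) facing west
no rival 2-sequence matches.

move(1), face(W)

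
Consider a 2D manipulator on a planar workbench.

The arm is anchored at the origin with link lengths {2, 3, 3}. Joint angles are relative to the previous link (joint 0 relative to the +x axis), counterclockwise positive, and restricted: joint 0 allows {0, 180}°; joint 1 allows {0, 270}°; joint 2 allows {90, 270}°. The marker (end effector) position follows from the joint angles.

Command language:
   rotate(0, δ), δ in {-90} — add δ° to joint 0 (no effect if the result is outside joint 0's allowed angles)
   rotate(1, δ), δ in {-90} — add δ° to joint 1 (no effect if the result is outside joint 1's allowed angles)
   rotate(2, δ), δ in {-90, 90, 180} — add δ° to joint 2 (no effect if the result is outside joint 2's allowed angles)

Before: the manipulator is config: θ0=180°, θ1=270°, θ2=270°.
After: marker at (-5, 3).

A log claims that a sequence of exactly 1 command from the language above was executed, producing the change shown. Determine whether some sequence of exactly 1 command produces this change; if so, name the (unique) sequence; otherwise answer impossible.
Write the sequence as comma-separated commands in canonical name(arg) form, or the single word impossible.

t0: config: θ0=180°, θ1=270°, θ2=270°
t=1 rotate(2, 180) ⇒ config: θ0=180°, θ1=270°, θ2=90°
all 5 alternatives checked — unique.

rotate(2, 180)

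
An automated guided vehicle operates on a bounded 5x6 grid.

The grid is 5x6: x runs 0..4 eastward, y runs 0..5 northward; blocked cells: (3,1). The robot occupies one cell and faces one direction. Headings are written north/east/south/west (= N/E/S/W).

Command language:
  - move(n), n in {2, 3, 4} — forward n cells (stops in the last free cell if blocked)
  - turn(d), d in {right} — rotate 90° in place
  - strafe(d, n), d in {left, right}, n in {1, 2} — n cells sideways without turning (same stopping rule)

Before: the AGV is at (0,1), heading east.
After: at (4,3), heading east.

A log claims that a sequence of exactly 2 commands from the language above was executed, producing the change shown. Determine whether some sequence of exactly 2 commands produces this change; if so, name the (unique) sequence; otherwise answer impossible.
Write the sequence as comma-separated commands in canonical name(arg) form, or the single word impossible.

key: still facing E at the end — nothing in the sequence rotates
begin: at (0,1), heading east
step 1 (strafe(left, 2)): at (0,3), heading east
step 2 (move(4)): at (4,3), heading east
uniquely the one of 64 2-step routes that fits.

strafe(left, 2), move(4)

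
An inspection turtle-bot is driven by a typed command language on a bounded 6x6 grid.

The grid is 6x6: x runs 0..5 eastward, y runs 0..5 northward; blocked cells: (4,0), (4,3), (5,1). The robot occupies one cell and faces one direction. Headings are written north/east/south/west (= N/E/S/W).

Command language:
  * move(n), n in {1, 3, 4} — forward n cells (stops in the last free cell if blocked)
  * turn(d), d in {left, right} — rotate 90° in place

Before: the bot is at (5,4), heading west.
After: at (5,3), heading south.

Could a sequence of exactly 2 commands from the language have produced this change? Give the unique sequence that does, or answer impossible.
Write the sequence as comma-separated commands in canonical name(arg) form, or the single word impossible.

key: running move(1) before turn(left) would end elsewhere — order is forced
initial: at (5,4), heading west
1. turn(left) → at (5,4), heading south
2. move(1) → at (5,3), heading south
no rival 2-sequence matches.

turn(left), move(1)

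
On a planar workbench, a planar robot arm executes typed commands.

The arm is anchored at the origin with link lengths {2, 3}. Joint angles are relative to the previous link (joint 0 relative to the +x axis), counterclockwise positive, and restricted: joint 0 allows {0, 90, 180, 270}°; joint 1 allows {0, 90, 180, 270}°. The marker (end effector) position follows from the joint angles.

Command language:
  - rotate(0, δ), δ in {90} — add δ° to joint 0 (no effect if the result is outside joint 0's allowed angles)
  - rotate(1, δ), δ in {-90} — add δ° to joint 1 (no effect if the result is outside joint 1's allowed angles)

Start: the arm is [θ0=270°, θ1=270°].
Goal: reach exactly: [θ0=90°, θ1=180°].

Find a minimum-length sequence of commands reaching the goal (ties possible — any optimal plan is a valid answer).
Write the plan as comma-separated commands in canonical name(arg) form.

from: [θ0=270°, θ1=270°]
t=1 rotate(0, 90) ⇒ [θ0=0°, θ1=270°]
t=2 rotate(0, 90) ⇒ [θ0=90°, θ1=270°]
t=3 rotate(1, -90) ⇒ [θ0=90°, θ1=180°]
minimal: 3 command(s), checked below 3.

rotate(0, 90), rotate(0, 90), rotate(1, -90)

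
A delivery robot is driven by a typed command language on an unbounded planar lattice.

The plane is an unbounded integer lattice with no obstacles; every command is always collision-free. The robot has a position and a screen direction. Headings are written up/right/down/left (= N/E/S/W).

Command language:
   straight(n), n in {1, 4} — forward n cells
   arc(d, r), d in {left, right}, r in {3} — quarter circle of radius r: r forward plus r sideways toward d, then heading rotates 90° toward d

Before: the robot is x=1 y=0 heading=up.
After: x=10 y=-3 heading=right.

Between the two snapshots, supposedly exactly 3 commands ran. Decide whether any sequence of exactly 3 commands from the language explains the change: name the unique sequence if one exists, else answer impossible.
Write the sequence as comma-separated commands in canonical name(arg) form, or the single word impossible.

arc(right, 3), arc(right, 3), arc(left, 3)

key: position moved to (10,-3) AND the heading swung to E — translation plus rotation needed
from: x=1 y=0 heading=up
[1] after arc(right, 3): x=4 y=3 heading=right
[2] after arc(right, 3): x=7 y=0 heading=down
[3] after arc(left, 3): x=10 y=-3 heading=right
no rival 3-sequence matches.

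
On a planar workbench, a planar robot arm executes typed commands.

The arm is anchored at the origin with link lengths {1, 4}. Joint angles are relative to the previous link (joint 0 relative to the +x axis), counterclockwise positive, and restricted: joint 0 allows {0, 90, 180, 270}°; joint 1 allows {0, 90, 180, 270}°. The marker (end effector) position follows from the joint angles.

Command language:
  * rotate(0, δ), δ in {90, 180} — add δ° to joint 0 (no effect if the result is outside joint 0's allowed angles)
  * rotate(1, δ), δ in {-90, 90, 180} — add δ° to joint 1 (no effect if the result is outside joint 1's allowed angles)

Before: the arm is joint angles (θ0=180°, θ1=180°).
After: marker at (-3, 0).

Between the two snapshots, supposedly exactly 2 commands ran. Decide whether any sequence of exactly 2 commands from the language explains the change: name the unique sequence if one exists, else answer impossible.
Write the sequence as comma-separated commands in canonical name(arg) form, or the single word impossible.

t0: joint angles (θ0=180°, θ1=180°)
step 1 (rotate(0, 90)): joint angles (θ0=270°, θ1=180°)
step 2 (rotate(0, 90)): joint angles (θ0=0°, θ1=180°)
no rival 2-sequence matches.

rotate(0, 90), rotate(0, 90)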